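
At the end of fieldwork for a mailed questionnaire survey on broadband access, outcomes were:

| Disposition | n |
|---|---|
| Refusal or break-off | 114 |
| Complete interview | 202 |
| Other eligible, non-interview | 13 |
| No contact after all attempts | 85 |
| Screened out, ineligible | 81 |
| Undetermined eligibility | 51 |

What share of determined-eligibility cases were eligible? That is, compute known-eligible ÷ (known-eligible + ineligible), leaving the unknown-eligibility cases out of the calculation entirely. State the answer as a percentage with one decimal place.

83.6%

Known eligible: 202 + 114 + 85 + 13 = 414
e = 414 / (414 + 81) = 414 / 495 = 0.8364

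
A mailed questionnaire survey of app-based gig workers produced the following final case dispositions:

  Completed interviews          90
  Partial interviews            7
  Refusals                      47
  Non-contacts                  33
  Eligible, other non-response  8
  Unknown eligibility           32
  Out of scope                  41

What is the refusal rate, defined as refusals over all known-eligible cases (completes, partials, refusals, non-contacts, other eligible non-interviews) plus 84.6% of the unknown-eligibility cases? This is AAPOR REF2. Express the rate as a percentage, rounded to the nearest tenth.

Top: 47
Eligible (known): 90 + 7 + 47 + 33 + 8 = 185
Estimated eligible among unknowns: 0.8460 × 32 = 27.07
Denom: 185 + 27.07 = 212.07
REF2 = 47 / 212.07 = 0.2216

22.2%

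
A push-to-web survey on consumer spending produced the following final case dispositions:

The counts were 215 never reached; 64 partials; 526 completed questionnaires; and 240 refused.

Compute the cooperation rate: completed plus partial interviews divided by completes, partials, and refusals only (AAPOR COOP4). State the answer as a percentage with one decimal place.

71.1%

Top: 526 + 64 = 590
Denom: 526 + 64 + 240 = 830
COOP4 = 590 / 830 = 0.7108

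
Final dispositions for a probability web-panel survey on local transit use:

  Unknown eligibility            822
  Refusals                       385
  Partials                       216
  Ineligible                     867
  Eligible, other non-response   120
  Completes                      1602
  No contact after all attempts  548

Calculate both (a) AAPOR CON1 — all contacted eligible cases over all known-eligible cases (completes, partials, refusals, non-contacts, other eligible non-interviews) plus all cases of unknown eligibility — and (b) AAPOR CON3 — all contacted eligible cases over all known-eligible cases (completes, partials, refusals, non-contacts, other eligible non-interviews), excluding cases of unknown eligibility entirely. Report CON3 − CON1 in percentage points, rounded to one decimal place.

18.0

Num = 1602 + 216 + 385 + 120 = 2323
Denom = 1602 + 216 + 385 + 548 + 120 + 822 = 3693
CON1 = 2323 / 3693 = 0.6290
Denom = 1602 + 216 + 385 + 548 + 120 = 2871
CON3 = 2323 / 2871 = 0.8091
Difference = 80.91 − 62.90 = 18.01 percentage points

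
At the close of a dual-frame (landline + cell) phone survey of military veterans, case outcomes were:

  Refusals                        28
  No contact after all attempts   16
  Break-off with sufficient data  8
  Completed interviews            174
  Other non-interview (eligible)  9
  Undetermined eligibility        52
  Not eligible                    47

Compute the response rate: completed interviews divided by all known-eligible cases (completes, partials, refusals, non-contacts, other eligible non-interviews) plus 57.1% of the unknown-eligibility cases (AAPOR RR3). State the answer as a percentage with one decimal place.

Numerator: 174
Known eligible: 174 + 8 + 28 + 16 + 9 = 235
e × U: 0.5710 × 52 = 29.69
Base: 235 + 29.69 = 264.69
RR3 = 174 / 264.69 = 0.6574

65.7%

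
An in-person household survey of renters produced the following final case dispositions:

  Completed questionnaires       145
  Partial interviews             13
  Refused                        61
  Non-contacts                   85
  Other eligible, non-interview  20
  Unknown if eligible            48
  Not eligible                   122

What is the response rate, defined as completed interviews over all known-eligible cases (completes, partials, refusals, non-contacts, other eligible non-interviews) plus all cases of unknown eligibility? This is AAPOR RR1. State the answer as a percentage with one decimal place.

39.0%

Numerator → 145
Base → 145 + 13 + 61 + 85 + 20 + 48 = 372
RR1 = 145 / 372 = 0.3898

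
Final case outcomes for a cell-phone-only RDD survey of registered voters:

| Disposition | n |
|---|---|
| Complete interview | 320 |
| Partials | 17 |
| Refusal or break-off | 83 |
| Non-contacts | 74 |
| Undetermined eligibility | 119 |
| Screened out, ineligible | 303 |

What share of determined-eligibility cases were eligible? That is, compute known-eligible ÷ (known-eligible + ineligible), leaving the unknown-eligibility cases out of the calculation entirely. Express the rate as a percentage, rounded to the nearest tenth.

Known eligible: 320 + 17 + 83 + 74 = 494
e = 494 / (494 + 303) = 494 / 797 = 0.6198

62.0%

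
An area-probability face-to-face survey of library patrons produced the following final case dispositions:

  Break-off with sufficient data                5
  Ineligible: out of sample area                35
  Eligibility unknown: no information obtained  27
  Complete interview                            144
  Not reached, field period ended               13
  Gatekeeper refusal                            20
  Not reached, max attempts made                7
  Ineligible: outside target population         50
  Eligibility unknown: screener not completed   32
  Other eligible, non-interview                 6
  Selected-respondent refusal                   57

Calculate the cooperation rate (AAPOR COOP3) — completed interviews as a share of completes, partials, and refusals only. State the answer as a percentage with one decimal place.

Declined to participate = 20 + 57 = 77
Never reached = 13 + 7 = 20
Unknown eligibility = 32 + 27 = 59
Out of scope = 50 + 35 = 85
Numerator: 144
Denominator: 144 + 5 + 77 = 226
COOP3 = 144 / 226 = 0.6372

63.7%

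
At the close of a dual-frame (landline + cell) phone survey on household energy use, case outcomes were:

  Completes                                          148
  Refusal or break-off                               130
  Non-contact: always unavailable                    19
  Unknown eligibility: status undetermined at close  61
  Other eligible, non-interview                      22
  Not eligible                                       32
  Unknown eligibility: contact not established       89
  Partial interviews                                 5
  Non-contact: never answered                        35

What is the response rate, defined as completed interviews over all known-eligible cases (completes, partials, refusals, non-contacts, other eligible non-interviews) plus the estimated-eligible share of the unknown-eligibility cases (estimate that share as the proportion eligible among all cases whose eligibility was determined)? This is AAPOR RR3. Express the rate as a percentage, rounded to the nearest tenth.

29.8%

No contact after all attempts = 35 + 19 = 54
Undetermined eligibility = 89 + 61 = 150
Numerator = 148
Determined eligible = 148 + 5 + 130 + 54 + 22 = 359
e = 359 / (359 + 32) = 359 / 391 = 0.9182
e × U = 0.9182 × 150 = 137.73
Denominator = 359 + 137.73 = 496.73
RR3 = 148 / 496.73 = 0.2979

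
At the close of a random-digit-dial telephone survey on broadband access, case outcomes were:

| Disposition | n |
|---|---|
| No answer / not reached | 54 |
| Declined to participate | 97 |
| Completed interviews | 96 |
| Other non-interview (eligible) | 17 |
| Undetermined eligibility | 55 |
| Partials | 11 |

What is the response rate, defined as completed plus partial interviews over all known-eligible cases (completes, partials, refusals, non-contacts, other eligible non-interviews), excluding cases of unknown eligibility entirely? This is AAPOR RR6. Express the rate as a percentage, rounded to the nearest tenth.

38.9%

Numerator → 96 + 11 = 107
Denominator → 96 + 11 + 97 + 54 + 17 = 275
RR6 = 107 / 275 = 0.3891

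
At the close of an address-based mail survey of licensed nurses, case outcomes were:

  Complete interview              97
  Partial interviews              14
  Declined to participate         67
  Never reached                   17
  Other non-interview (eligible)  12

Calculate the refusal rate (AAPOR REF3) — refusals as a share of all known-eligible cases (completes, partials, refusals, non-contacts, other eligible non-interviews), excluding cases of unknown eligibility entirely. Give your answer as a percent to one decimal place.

32.4%

Numerator → 67
Base → 97 + 14 + 67 + 17 + 12 = 207
REF3 = 67 / 207 = 0.3237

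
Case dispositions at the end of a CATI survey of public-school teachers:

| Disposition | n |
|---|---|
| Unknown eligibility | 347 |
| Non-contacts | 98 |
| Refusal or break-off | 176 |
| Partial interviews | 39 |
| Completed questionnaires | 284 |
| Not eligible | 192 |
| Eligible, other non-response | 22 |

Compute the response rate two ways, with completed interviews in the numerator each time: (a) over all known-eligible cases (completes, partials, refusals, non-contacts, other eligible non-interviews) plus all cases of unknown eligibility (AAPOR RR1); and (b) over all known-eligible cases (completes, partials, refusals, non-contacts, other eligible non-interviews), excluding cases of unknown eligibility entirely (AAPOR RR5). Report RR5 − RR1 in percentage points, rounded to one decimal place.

Top: 284
Denom: 284 + 39 + 176 + 98 + 22 + 347 = 966
RR1 = 284 / 966 = 0.2940
Denom: 284 + 39 + 176 + 98 + 22 = 619
RR5 = 284 / 619 = 0.4588
Difference = 45.88 − 29.40 = 16.48 percentage points

16.5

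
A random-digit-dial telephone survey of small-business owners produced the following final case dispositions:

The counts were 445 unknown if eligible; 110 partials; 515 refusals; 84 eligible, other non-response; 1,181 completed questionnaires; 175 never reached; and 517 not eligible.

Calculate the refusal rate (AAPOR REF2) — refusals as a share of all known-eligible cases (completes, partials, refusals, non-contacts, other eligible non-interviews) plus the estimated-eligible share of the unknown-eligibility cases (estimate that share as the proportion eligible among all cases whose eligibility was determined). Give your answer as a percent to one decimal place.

Numerator: 515
Eligible (known): 1181 + 110 + 515 + 175 + 84 = 2065
e = 2065 / (2065 + 517) = 2065 / 2582 = 0.7998
Eligible share of unknowns: 0.7998 × 445 = 355.91
Base: 2065 + 355.91 = 2420.91
REF2 = 515 / 2420.91 = 0.2127

21.3%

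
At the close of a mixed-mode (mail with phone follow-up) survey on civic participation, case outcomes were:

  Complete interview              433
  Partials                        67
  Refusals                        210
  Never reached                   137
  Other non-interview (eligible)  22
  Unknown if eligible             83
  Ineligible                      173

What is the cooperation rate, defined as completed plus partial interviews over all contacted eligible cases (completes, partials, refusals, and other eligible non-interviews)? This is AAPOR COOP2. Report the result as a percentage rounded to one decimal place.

68.3%

Num: 433 + 67 = 500
Denom: 433 + 67 + 210 + 22 = 732
COOP2 = 500 / 732 = 0.6831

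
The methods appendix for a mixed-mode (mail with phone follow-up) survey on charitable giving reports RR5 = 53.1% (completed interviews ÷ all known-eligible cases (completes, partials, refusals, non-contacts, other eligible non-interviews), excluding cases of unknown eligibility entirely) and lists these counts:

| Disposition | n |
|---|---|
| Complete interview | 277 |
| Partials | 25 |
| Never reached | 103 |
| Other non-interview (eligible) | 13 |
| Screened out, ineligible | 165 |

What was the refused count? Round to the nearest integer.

104

RR5 = 277 / D = 0.531
D = 277 / 0.531 = 521.7
Remaining denominator categories sum to 418
refused = 521.7 − 418 ≈ 104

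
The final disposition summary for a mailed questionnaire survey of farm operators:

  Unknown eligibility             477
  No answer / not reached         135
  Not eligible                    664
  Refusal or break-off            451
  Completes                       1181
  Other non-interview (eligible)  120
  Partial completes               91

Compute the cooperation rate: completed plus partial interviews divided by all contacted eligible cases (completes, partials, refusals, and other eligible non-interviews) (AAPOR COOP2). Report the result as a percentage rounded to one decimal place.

69.0%

Num = 1181 + 91 = 1272
Denom = 1181 + 91 + 451 + 120 = 1843
COOP2 = 1272 / 1843 = 0.6902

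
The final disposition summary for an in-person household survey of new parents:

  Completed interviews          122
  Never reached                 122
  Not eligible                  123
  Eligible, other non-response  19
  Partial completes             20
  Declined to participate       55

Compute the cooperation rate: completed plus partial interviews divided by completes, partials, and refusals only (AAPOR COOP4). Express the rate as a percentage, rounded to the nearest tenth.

72.1%

Num → 122 + 20 = 142
Denom → 122 + 20 + 55 = 197
COOP4 = 142 / 197 = 0.7208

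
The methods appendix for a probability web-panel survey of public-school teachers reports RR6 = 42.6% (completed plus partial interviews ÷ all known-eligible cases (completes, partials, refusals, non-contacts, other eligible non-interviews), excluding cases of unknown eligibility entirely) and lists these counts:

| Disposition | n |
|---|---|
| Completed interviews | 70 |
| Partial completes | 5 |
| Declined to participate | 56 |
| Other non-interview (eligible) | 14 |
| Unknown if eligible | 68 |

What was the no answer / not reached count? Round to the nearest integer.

31

Numerator → 70 + 5 = 75
RR6 = 75 / D = 0.426
D = 75 / 0.426 = 176.1
Other denominator terms total 145
no answer / not reached = 176.1 − 145 ≈ 31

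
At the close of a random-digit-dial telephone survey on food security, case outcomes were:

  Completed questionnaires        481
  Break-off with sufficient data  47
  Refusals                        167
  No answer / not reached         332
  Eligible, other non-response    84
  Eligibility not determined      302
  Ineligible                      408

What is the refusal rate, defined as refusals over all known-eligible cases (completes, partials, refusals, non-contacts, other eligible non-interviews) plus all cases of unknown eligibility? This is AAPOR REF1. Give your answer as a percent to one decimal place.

Numerator → 167
Base → 481 + 47 + 167 + 332 + 84 + 302 = 1413
REF1 = 167 / 1413 = 0.1182

11.8%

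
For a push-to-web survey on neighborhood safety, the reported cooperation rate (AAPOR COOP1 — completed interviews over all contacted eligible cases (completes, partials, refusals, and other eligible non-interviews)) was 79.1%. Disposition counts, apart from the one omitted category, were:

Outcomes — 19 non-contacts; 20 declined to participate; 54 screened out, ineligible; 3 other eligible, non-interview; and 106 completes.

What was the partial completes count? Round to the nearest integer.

COOP1 = 106 / D = 0.791
D = 106 / 0.791 = 134.0
Other denominator terms total 129
partial completes = 134.0 − 129 ≈ 5

5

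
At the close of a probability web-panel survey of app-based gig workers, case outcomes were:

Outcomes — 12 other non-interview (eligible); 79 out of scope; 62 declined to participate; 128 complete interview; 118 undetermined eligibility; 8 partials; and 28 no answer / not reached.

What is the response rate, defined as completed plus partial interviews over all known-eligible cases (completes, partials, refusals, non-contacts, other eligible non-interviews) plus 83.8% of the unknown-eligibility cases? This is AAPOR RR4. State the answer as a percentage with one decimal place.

40.4%

Top = 128 + 8 = 136
Eligible (known) = 128 + 8 + 62 + 28 + 12 = 238
Eligible share of unknowns = 0.8380 × 118 = 98.88
Denominator = 238 + 98.88 = 336.88
RR4 = 136 / 336.88 = 0.4037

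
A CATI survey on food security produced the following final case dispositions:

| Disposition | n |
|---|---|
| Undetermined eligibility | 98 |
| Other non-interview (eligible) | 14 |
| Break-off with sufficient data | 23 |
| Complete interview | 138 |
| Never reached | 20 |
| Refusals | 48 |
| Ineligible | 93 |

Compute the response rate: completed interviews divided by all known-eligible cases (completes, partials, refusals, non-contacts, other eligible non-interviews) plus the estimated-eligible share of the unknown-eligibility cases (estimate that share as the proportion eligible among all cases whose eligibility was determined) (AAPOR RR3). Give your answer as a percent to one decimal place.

44.0%

Num → 138
Known eligible → 138 + 23 + 48 + 20 + 14 = 243
e = 243 / (243 + 93) = 243 / 336 = 0.7232
Eligible share of unknowns → 0.7232 × 98 = 70.87
Base → 243 + 70.87 = 313.87
RR3 = 138 / 313.87 = 0.4397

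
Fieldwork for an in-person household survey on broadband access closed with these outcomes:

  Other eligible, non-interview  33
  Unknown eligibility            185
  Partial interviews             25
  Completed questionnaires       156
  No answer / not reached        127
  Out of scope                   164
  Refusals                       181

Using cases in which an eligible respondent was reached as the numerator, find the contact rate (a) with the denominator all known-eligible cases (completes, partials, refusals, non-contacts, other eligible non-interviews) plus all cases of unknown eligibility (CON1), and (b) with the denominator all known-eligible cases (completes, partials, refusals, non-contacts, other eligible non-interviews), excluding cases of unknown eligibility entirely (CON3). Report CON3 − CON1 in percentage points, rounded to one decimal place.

19.8

Num → 156 + 25 + 181 + 33 = 395
Denom → 156 + 25 + 181 + 127 + 33 + 185 = 707
CON1 = 395 / 707 = 0.5587
Denom → 156 + 25 + 181 + 127 + 33 = 522
CON3 = 395 / 522 = 0.7567
Difference = 75.67 − 55.87 = 19.80 percentage points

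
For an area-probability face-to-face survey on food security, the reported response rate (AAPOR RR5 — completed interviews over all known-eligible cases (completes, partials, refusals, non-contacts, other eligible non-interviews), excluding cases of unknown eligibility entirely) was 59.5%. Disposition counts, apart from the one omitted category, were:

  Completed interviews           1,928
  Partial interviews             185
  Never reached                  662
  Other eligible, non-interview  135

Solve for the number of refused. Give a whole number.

RR5 = 1928 / D = 0.595
D = 1928 / 0.595 = 3240.3
Rest of base = 2910
refused = 3240.3 − 2910 ≈ 330

330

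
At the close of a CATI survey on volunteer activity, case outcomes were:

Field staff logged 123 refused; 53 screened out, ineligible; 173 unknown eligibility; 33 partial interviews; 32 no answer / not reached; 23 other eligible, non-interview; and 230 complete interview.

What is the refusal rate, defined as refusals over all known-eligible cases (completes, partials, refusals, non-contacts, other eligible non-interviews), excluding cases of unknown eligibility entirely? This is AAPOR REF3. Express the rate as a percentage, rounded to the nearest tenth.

Numerator: 123
Denom: 230 + 33 + 123 + 32 + 23 = 441
REF3 = 123 / 441 = 0.2789

27.9%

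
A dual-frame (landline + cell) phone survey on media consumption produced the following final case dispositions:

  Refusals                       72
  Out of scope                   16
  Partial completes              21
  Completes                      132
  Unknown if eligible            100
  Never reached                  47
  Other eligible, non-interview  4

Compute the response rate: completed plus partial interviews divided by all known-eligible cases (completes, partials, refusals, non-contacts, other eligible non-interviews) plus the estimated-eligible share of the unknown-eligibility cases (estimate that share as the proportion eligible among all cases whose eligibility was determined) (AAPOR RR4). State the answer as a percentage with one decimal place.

Num → 132 + 21 = 153
Eligible (known) → 132 + 21 + 72 + 47 + 4 = 276
e = 276 / (276 + 16) = 276 / 292 = 0.9452
Estimated eligible among unknowns → 0.9452 × 100 = 94.52
Base → 276 + 94.52 = 370.52
RR4 = 153 / 370.52 = 0.4129

41.3%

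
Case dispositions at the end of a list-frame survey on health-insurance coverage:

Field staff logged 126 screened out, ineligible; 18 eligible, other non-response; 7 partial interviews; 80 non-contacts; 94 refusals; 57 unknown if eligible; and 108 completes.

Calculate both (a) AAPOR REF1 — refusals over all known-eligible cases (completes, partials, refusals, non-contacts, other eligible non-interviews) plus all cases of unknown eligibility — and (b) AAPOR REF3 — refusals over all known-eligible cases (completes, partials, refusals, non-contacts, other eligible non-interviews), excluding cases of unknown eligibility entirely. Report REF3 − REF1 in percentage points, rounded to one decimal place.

Top: 94
Base: 108 + 7 + 94 + 80 + 18 + 57 = 364
REF1 = 94 / 364 = 0.2582
Base: 108 + 7 + 94 + 80 + 18 = 307
REF3 = 94 / 307 = 0.3062
Difference = 30.62 − 25.82 = 4.80 percentage points

4.8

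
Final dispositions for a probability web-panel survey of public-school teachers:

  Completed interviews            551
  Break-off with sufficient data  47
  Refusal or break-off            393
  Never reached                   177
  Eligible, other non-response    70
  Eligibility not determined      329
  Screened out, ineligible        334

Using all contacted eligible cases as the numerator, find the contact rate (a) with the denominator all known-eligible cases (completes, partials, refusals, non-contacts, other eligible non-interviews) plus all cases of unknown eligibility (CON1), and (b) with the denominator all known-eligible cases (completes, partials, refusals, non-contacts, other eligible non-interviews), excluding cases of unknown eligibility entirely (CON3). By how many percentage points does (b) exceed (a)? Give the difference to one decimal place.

Top = 551 + 47 + 393 + 70 = 1061
Base = 551 + 47 + 393 + 177 + 70 + 329 = 1567
CON1 = 1061 / 1567 = 0.6771
Base = 551 + 47 + 393 + 177 + 70 = 1238
CON3 = 1061 / 1238 = 0.8570
Difference = 85.70 − 67.71 = 17.99 percentage points

18.0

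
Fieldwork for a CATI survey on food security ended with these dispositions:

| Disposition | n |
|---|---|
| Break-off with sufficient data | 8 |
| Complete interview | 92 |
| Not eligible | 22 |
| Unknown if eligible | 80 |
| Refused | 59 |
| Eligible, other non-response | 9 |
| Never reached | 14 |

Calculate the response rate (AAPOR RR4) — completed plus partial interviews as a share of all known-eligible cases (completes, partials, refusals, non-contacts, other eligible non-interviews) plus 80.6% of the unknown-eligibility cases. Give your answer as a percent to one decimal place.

Num: 92 + 8 = 100
Eligible (known): 92 + 8 + 59 + 14 + 9 = 182
Eligible share of unknowns: 0.8060 × 80 = 64.48
Base: 182 + 64.48 = 246.48
RR4 = 100 / 246.48 = 0.4057

40.6%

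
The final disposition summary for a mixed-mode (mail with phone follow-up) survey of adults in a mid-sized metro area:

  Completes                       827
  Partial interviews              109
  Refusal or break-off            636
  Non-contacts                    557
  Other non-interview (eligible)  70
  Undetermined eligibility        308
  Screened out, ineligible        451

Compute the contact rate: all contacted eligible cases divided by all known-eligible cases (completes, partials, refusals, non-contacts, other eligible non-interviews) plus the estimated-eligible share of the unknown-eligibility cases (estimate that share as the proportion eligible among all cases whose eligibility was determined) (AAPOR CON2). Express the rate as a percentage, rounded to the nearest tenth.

66.9%

Numerator: 827 + 109 + 636 + 70 = 1642
Determined eligible: 827 + 109 + 636 + 557 + 70 = 2199
e = 2199 / (2199 + 451) = 2199 / 2650 = 0.8298
Eligible share of unknowns: 0.8298 × 308 = 255.58
Denom: 2199 + 255.58 = 2454.58
CON2 = 1642 / 2454.58 = 0.6690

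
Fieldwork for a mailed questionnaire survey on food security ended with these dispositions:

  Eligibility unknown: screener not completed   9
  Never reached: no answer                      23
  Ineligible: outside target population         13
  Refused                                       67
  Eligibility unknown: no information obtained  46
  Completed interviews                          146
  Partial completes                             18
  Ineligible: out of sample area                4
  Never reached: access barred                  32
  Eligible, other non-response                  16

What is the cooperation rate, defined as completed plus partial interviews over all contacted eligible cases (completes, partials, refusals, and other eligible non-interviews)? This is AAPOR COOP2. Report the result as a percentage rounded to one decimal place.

No answer / not reached = 23 + 32 = 55
Unknown if eligible = 9 + 46 = 55
Ineligible = 13 + 4 = 17
Numerator: 146 + 18 = 164
Denominator: 146 + 18 + 67 + 16 = 247
COOP2 = 164 / 247 = 0.6640

66.4%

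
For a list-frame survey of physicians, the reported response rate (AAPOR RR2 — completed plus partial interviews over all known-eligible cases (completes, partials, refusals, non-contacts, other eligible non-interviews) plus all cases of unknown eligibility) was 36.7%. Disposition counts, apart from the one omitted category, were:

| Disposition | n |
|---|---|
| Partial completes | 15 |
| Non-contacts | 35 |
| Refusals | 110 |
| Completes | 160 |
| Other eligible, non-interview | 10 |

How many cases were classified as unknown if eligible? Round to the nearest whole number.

Num = 160 + 15 = 175
RR2 = 175 / D = 0.367
D = 175 / 0.367 = 476.8
Remaining denominator categories sum to 330
unknown if eligible = 476.8 − 330 ≈ 147

147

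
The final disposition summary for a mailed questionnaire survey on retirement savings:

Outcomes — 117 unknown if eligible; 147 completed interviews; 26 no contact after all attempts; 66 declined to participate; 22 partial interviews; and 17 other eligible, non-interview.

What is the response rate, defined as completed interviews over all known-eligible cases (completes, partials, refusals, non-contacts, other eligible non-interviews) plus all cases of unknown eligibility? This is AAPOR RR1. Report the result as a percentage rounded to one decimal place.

Num → 147
Denom → 147 + 22 + 66 + 26 + 17 + 117 = 395
RR1 = 147 / 395 = 0.3722

37.2%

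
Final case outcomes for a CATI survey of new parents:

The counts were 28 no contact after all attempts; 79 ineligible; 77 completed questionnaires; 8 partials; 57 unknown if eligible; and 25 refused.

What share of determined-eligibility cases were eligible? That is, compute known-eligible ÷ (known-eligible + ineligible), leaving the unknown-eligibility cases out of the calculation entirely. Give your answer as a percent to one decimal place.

63.6%

Determined eligible: 77 + 8 + 25 + 28 = 138
e = 138 / (138 + 79) = 138 / 217 = 0.6359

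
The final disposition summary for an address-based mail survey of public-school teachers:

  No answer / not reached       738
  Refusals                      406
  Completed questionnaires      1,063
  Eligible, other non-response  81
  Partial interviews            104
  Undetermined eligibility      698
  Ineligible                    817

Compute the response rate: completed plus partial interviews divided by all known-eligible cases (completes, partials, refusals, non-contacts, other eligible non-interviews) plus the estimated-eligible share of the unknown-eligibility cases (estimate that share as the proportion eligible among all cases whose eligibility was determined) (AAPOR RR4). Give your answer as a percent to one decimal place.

40.1%

Num: 1063 + 104 = 1167
Determined eligible: 1063 + 104 + 406 + 738 + 81 = 2392
e = 2392 / (2392 + 817) = 2392 / 3209 = 0.7454
Eligible share of unknowns: 0.7454 × 698 = 520.29
Base: 2392 + 520.29 = 2912.29
RR4 = 1167 / 2912.29 = 0.4007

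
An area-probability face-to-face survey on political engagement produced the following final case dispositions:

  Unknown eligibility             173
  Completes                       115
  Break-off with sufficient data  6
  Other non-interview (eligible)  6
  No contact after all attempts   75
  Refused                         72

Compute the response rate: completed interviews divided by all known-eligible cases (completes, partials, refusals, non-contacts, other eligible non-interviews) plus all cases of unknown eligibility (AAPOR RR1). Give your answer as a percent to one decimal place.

25.7%

Num → 115
Base → 115 + 6 + 72 + 75 + 6 + 173 = 447
RR1 = 115 / 447 = 0.2573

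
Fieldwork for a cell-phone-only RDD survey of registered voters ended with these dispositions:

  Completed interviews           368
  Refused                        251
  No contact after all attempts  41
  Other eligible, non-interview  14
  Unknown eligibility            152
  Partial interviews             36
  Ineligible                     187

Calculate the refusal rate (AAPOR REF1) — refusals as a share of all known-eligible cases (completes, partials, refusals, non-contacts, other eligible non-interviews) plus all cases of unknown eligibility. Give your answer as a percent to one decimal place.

29.1%

Numerator → 251
Base → 368 + 36 + 251 + 41 + 14 + 152 = 862
REF1 = 251 / 862 = 0.2912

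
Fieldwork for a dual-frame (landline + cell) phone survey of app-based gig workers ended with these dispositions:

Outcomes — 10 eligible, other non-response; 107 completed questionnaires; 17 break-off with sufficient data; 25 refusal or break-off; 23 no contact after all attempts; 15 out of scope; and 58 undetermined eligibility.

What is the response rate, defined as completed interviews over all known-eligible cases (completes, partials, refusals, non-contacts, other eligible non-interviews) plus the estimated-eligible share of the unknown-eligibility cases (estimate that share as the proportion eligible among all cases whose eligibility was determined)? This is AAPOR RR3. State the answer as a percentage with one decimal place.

Numerator = 107
Eligible (known) = 107 + 17 + 25 + 23 + 10 = 182
e = 182 / (182 + 15) = 182 / 197 = 0.9239
Eligible share of unknowns = 0.9239 × 58 = 53.59
Denom = 182 + 53.59 = 235.59
RR3 = 107 / 235.59 = 0.4542

45.4%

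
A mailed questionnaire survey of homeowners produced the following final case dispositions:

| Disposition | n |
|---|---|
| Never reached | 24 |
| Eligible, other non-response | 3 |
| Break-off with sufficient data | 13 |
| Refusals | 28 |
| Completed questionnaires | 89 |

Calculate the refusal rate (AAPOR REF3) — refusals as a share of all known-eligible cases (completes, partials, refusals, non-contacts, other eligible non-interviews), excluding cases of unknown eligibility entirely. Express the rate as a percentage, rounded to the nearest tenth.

17.8%

Num: 28
Base: 89 + 13 + 28 + 24 + 3 = 157
REF3 = 28 / 157 = 0.1783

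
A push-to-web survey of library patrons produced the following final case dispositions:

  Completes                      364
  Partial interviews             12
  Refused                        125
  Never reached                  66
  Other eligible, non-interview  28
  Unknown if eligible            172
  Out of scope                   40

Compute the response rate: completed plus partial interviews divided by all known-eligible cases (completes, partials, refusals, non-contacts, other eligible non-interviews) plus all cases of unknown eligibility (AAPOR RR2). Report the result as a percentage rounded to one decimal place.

49.0%

Top = 364 + 12 = 376
Denominator = 364 + 12 + 125 + 66 + 28 + 172 = 767
RR2 = 376 / 767 = 0.4902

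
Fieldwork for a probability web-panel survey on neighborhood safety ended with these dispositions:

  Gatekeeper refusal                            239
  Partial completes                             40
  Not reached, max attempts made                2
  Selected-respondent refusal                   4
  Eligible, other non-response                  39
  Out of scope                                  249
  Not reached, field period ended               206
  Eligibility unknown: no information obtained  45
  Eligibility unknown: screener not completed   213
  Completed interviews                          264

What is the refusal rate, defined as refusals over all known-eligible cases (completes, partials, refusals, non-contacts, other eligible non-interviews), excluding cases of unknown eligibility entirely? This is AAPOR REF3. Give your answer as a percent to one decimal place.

30.6%

Refusals = 239 + 4 = 243
No answer / not reached = 206 + 2 = 208
Eligibility not determined = 213 + 45 = 258
Top = 243
Denom = 264 + 40 + 243 + 208 + 39 = 794
REF3 = 243 / 794 = 0.3060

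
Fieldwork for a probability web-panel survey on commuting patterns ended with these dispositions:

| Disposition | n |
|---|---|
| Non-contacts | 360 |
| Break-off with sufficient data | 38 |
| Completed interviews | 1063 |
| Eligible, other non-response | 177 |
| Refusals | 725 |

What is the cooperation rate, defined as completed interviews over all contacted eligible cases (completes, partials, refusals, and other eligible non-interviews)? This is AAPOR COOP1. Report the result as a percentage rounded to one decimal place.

Num: 1063
Denominator: 1063 + 38 + 725 + 177 = 2003
COOP1 = 1063 / 2003 = 0.5307

53.1%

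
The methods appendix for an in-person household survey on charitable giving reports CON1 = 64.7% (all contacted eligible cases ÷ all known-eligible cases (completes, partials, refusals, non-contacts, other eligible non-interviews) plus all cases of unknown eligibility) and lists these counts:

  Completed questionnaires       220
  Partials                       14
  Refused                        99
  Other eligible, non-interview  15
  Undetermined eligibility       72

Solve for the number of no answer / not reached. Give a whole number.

Numerator → 220 + 14 + 99 + 15 = 348
CON1 = 348 / D = 0.647
D = 348 / 0.647 = 537.9
Other denominator terms total 420
no answer / not reached = 537.9 − 420 ≈ 118

118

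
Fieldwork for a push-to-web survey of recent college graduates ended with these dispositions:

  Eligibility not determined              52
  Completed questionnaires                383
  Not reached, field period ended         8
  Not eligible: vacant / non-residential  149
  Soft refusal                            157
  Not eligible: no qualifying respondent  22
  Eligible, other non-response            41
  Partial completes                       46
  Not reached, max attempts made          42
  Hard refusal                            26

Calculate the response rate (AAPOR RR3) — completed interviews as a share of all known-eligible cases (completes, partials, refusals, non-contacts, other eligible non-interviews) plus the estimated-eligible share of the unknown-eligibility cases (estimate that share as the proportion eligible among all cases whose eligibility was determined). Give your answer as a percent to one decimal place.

Declined to participate = 26 + 157 = 183
Non-contacts = 8 + 42 = 50
Not eligible = 22 + 149 = 171
Top: 383
Eligible (known): 383 + 46 + 183 + 50 + 41 = 703
e = 703 / (703 + 171) = 703 / 874 = 0.8043
Eligible share of unknowns: 0.8043 × 52 = 41.82
Denom: 703 + 41.82 = 744.82
RR3 = 383 / 744.82 = 0.5142

51.4%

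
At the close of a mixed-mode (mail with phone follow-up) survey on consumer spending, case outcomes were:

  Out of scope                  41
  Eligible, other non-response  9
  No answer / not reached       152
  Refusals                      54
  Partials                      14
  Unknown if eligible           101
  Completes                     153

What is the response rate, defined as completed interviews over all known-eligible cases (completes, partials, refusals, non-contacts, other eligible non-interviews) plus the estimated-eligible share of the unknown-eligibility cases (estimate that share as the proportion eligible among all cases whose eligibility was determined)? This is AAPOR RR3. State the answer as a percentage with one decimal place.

32.3%

Numerator = 153
Determined eligible = 153 + 14 + 54 + 152 + 9 = 382
e = 382 / (382 + 41) = 382 / 423 = 0.9031
Estimated eligible among unknowns = 0.9031 × 101 = 91.21
Denom = 382 + 91.21 = 473.21
RR3 = 153 / 473.21 = 0.3233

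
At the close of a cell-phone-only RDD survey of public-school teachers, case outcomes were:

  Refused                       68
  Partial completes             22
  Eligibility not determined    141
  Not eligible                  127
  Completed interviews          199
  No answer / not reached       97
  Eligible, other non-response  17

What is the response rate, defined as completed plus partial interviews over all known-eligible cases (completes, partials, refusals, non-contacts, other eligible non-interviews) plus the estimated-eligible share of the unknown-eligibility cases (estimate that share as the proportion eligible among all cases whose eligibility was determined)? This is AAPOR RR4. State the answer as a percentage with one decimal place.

Top → 199 + 22 = 221
Eligible (known) → 199 + 22 + 68 + 97 + 17 = 403
e = 403 / (403 + 127) = 403 / 530 = 0.7604
e × U → 0.7604 × 141 = 107.22
Denom → 403 + 107.22 = 510.22
RR4 = 221 / 510.22 = 0.4331

43.3%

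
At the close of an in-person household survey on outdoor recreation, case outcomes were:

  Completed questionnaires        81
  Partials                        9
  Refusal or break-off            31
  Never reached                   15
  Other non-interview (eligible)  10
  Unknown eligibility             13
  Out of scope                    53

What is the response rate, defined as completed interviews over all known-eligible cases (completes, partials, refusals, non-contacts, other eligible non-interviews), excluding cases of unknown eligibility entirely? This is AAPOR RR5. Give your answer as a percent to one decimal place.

Numerator = 81
Base = 81 + 9 + 31 + 15 + 10 = 146
RR5 = 81 / 146 = 0.5548

55.5%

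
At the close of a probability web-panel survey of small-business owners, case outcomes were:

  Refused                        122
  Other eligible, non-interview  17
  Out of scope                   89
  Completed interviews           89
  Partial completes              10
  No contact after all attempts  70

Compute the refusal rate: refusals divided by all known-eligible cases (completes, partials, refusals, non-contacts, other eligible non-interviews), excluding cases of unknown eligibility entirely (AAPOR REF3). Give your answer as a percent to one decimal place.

Top: 122
Base: 89 + 10 + 122 + 70 + 17 = 308
REF3 = 122 / 308 = 0.3961

39.6%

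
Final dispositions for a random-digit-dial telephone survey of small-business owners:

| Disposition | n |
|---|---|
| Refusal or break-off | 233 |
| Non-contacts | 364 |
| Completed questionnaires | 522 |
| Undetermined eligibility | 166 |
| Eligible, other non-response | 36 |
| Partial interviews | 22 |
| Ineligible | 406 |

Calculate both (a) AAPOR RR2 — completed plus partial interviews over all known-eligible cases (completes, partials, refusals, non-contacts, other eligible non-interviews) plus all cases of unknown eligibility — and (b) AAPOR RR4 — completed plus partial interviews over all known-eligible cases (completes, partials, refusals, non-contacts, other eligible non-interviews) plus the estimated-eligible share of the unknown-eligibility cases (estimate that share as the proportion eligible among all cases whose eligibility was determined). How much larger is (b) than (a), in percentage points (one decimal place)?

Numerator → 522 + 22 = 544
Denominator → 522 + 22 + 233 + 364 + 36 + 166 = 1343
RR2 = 544 / 1343 = 0.4051
Eligible (known) → 522 + 22 + 233 + 364 + 36 = 1177
e = 1177 / (1177 + 406) = 1177 / 1583 = 0.7435
Estimated eligible among unknowns → 0.7435 × 166 = 123.42
Denominator → 1177 + 123.42 = 1300.42
RR4 = 544 / 1300.42 = 0.4183
Difference = 41.83 − 40.51 = 1.32 percentage points

1.3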